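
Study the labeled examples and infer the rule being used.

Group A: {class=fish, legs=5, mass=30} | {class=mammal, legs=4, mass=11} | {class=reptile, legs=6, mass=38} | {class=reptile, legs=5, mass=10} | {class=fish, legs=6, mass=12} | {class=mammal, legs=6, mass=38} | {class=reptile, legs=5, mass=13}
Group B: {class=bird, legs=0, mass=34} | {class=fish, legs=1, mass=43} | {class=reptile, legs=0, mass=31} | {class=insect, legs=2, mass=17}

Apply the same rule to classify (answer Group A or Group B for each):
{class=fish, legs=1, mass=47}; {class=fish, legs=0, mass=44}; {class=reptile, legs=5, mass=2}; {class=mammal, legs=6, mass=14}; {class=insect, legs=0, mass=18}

The rule appears to be: legs ≥ 4.
{class=fish, legs=1, mass=47} — legs = 1, hence Group B. {class=fish, legs=0, mass=44} — legs = 0, hence Group B. {class=reptile, legs=5, mass=2} — legs = 5, hence Group A. {class=mammal, legs=6, mass=14} — legs = 6, hence Group A. {class=insect, legs=0, mass=18} — legs = 0, hence Group B.

Group B, Group B, Group A, Group A, Group B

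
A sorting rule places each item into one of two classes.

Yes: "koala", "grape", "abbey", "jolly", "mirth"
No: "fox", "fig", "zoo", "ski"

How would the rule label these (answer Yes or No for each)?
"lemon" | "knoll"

The rule appears to be: length 5.

Yes, Yes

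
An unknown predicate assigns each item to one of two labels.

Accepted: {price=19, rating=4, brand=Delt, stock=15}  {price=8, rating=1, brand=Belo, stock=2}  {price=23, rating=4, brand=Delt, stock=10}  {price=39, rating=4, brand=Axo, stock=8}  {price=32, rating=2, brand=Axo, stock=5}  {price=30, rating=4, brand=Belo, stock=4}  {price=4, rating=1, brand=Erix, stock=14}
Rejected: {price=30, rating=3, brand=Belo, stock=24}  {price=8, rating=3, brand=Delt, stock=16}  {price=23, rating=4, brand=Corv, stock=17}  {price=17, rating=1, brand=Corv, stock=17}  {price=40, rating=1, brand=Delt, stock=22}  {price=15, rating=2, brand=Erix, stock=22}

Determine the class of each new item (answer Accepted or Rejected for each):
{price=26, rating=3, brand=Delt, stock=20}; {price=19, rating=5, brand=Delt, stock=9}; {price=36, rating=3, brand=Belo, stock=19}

Rejected, Accepted, Rejected

A rule that fits every label: stock ≤ 15 — true of each 'Accepted' example, false of each 'Rejected' one.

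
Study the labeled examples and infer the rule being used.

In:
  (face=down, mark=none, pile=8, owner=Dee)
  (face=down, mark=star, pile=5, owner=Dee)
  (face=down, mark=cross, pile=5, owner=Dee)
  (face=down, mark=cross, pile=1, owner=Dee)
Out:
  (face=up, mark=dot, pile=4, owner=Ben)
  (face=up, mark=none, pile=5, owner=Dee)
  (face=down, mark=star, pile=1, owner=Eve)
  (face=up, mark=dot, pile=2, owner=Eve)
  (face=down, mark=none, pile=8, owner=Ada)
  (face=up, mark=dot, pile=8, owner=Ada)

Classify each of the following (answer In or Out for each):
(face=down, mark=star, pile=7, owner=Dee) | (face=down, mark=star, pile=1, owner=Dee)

'In' ⟺ owner is Dee AND face is down.
(face=down, mark=star, pile=7, owner=Dee) → owner is Dee, face is down → In. (face=down, mark=star, pile=1, owner=Dee) → owner is Dee, face is down → In.

In, In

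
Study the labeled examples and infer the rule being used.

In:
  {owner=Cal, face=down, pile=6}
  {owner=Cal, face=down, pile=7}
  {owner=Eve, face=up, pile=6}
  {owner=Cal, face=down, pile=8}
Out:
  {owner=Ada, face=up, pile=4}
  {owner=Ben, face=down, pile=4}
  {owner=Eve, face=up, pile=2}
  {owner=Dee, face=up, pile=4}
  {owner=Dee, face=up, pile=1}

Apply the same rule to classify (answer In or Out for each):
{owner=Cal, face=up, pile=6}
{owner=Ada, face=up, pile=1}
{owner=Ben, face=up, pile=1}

In, Out, Out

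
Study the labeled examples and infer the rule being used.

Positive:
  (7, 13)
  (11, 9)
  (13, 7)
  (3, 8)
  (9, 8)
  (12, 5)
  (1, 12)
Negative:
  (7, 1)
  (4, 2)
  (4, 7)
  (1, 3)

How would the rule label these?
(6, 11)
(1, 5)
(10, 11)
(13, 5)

Positive, Negative, Positive, Positive

Every 'Positive' example satisfies: max ≥ 8. None of the 'Negative' examples do.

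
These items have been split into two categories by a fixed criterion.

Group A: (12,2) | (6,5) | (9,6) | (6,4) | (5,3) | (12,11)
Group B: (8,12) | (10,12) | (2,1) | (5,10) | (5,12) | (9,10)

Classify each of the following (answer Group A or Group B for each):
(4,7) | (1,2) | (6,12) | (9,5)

Group B, Group B, Group B, Group A

All 'Group A' examples share one property — first > second AND sum ≥ 8 — and every 'Group B' example lacks it.
(4,7): 4 < 7, 4+7 = 11, fails this test → Group B.
(1,2): 1 < 2, 1+2 = 3, fails this test → Group B.
(6,12): 6 < 12, 6+12 = 18, fails this test → Group B.
(9,5): 9 > 5, 9+5 = 14, fits → Group A.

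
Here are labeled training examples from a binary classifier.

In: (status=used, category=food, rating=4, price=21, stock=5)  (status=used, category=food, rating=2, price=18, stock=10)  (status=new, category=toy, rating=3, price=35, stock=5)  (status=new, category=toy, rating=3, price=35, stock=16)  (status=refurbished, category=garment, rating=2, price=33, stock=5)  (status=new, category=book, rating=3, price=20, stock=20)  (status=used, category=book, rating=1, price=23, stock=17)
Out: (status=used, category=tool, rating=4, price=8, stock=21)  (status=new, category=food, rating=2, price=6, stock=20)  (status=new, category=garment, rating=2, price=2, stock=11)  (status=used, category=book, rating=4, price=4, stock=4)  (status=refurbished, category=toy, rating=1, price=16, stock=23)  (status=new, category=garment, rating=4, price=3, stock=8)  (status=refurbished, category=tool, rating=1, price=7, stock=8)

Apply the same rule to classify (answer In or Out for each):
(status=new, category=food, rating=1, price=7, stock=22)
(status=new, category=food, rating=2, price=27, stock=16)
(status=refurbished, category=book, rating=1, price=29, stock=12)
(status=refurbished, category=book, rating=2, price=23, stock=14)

Out, In, In, In

One predicate separates the groups cleanly: price ≥ 18.
(status=new, category=food, rating=1, price=7, stock=22) — price = 7, hence Out.
(status=new, category=food, rating=2, price=27, stock=16) — price = 27, hence In.
(status=refurbished, category=book, rating=1, price=29, stock=12) — price = 29, hence In.
(status=refurbished, category=book, rating=2, price=23, stock=14) — price = 23, hence In.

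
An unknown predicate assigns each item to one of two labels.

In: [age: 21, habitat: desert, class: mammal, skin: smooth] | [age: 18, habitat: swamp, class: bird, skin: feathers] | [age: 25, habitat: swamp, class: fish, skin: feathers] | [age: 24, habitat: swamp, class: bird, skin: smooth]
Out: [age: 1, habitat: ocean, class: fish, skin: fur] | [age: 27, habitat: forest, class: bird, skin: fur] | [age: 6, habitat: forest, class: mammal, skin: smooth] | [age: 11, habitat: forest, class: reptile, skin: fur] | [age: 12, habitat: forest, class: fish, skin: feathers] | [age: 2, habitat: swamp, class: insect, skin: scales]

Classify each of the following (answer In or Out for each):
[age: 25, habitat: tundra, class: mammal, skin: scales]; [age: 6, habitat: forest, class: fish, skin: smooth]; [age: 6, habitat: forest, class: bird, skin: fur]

The pattern is that an item is 'In' exactly when: age ≥ 18 AND age ≤ 25.
[age: 25, habitat: tundra, class: mammal, skin: scales]: age = 25, passes → In.
[age: 6, habitat: forest, class: fish, skin: smooth]: age = 6, lacks this property → Out.
[age: 6, habitat: forest, class: bird, skin: fur]: age = 6, lacks this property → Out.

In, Out, Out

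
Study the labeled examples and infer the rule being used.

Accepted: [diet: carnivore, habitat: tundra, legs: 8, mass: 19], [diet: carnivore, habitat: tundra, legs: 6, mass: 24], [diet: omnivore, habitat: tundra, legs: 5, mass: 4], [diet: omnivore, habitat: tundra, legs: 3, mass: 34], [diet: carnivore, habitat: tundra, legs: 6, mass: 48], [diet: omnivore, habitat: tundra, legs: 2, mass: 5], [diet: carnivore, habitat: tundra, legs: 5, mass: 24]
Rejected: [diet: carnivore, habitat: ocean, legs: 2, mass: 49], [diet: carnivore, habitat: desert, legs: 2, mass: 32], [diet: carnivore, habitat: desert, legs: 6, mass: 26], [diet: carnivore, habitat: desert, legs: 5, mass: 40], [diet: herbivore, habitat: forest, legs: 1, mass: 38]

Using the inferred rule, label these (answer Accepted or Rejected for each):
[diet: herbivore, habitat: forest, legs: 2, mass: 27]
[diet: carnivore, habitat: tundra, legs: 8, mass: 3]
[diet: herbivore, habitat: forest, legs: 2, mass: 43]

The classifier is using: habitat is tundra.

Rejected, Accepted, Rejected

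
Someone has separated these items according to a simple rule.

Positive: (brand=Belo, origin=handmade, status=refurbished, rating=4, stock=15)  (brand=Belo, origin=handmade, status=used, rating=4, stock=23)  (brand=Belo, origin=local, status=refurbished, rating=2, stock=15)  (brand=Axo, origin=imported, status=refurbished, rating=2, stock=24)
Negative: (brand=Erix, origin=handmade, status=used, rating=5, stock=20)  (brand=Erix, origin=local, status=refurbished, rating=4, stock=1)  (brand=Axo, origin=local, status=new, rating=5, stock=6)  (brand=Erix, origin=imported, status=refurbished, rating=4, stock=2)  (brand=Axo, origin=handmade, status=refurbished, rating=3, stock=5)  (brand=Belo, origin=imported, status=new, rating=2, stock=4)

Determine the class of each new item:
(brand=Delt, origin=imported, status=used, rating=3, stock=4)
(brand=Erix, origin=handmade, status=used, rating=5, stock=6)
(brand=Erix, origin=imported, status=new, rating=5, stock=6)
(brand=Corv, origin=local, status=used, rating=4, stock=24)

The rule appears to be: rating ≤ 4 AND stock ≥ 6.
(brand=Delt, origin=imported, status=used, rating=3, stock=4) — rating = 3, stock = 4, hence Negative. (brand=Erix, origin=handmade, status=used, rating=5, stock=6) — rating = 5, stock = 6, hence Negative. (brand=Erix, origin=imported, status=new, rating=5, stock=6) — rating = 5, stock = 6, hence Negative. (brand=Corv, origin=local, status=used, rating=4, stock=24) — rating = 4, stock = 24, hence Positive.

Negative, Negative, Negative, Positive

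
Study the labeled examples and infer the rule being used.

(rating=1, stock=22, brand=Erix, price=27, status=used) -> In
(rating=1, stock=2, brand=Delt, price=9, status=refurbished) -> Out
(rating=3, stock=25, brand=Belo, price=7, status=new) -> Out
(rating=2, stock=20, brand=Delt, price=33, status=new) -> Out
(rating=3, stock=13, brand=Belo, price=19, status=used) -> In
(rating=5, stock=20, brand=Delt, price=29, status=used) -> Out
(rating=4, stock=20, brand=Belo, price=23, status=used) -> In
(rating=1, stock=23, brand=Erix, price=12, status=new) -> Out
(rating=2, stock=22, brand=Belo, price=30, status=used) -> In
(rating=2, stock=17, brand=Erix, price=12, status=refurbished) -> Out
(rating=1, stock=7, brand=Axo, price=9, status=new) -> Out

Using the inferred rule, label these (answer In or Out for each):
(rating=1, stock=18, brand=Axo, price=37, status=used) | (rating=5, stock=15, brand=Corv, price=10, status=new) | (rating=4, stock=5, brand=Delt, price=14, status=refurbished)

In, Out, Out

Every 'In' example satisfies: status is used AND rating ≤ 4. None of the 'Out' examples do.
In: (rating=1, stock=18, brand=Axo, price=37, status=used), since status is used, rating = 1. Out: (rating=5, stock=15, brand=Corv, price=10, status=new), since status is new, rating = 5. Out: (rating=4, stock=5, brand=Delt, price=14, status=refurbished), since status is refurbished, rating = 4.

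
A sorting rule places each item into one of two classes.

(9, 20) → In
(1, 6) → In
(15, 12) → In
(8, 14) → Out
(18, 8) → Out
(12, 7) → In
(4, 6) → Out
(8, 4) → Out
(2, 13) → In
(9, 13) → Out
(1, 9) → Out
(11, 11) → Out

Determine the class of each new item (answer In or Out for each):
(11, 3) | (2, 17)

The distinguishing property — sum is odd — holds for all the 'In' cases and none of the 'Out' cases.
(11, 3): 11+3 = 14 — does not fit, so Out.
(2, 17): 2+17 = 19 — checks out, so In.

Out, In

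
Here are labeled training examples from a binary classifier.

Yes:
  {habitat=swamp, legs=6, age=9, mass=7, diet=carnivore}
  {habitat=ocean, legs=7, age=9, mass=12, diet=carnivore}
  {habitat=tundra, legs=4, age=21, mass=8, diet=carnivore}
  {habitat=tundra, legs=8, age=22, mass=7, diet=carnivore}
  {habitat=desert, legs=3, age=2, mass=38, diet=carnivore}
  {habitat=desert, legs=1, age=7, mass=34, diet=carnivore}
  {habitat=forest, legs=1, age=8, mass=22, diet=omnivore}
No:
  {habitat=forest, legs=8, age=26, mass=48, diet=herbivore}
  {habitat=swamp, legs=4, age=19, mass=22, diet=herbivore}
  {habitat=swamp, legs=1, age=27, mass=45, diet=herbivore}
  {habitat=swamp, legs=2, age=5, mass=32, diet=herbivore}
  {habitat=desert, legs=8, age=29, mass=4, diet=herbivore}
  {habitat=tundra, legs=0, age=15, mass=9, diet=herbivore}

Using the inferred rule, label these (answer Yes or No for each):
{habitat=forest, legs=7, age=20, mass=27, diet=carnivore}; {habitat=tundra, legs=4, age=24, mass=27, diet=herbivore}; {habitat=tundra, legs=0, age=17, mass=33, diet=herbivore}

The classifier is using: diet is not herbivore.

Yes, No, No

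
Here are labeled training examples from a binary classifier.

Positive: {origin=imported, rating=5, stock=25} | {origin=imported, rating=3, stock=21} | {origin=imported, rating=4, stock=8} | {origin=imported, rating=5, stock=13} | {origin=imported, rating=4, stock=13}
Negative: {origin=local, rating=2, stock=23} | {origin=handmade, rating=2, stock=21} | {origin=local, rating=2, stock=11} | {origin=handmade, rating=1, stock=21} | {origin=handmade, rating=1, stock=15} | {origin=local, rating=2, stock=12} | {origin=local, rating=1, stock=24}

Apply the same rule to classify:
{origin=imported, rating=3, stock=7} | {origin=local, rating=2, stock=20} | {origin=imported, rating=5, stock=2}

Positive, Negative, Positive

The simplest hypothesis consistent with all the labels is: origin is imported.
{origin=imported, rating=3, stock=7}: origin is imported, qualifies → Positive. {origin=local, rating=2, stock=20}: origin is local, fails this test → Negative. {origin=imported, rating=5, stock=2}: origin is imported, qualifies → Positive.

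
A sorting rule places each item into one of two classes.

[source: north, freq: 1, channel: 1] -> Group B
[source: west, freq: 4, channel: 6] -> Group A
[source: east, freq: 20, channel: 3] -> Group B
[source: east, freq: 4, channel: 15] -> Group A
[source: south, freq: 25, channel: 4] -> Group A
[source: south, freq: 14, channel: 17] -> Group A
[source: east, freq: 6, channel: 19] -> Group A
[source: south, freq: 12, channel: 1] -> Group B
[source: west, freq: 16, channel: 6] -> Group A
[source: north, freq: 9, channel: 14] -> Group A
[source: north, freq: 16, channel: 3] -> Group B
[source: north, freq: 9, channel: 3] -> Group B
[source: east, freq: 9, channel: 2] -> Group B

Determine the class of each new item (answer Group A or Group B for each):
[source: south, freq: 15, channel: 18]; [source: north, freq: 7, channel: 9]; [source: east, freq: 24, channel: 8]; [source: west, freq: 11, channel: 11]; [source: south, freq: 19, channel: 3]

Group A, Group A, Group A, Group A, Group B

All 'Group A' examples share one property — channel ≥ 4 — and every 'Group B' example lacks it.
Group A: [source: south, freq: 15, channel: 18], since channel = 18.
Group A: [source: north, freq: 7, channel: 9], since channel = 9.
Group A: [source: east, freq: 24, channel: 8], since channel = 8.
Group A: [source: west, freq: 11, channel: 11], since channel = 11.
Group B: [source: south, freq: 19, channel: 3], since channel = 3.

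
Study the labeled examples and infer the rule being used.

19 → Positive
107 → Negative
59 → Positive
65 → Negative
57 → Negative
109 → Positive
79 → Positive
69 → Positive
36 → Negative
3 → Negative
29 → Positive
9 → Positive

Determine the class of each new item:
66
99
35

The simplest hypothesis consistent with all the labels is: ends in digit 9.

Negative, Positive, Negative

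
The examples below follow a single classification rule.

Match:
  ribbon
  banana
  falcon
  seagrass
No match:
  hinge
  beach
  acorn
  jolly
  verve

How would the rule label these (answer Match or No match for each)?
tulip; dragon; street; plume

No match, Match, Match, No match

'Match' ⟺ even length.
tulip: length 5 — does not fit, so No match.
dragon: length 6 — fits, so Match.
street: length 6 — fits, so Match.
plume: length 5 — does not fit, so No match.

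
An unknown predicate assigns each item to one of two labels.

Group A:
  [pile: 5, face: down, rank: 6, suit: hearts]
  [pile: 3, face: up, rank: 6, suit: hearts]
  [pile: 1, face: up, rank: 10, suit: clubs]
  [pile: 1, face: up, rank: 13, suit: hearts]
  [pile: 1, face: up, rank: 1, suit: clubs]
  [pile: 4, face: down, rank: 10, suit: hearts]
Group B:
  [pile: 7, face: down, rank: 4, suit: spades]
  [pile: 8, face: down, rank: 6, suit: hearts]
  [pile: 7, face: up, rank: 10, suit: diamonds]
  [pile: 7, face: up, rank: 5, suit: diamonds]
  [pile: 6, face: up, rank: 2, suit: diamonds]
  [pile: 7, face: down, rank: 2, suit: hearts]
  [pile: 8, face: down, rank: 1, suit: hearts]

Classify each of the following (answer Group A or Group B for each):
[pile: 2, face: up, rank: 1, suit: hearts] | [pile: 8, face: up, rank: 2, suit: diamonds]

The pattern is that an item is 'Group A' exactly when: pile ≤ 5.
[pile: 2, face: up, rank: 1, suit: hearts] — pile = 2, hence Group A. [pile: 8, face: up, rank: 2, suit: diamonds] — pile = 8, hence Group B.

Group A, Group B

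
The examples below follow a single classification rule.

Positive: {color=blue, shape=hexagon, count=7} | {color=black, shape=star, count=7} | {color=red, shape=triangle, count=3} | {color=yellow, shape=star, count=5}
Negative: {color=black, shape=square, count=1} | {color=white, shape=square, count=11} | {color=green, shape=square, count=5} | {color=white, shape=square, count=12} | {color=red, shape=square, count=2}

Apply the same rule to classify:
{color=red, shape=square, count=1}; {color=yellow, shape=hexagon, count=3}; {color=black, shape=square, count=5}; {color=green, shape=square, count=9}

The pattern is that an item is 'Positive' exactly when: shape is not square.
{color=red, shape=square, count=1}: shape is square — lacks this property, so Negative. {color=yellow, shape=hexagon, count=3}: shape is hexagon — meets the rule, so Positive. {color=black, shape=square, count=5}: shape is square — lacks this property, so Negative. {color=green, shape=square, count=9}: shape is square — lacks this property, so Negative.

Negative, Positive, Negative, Negative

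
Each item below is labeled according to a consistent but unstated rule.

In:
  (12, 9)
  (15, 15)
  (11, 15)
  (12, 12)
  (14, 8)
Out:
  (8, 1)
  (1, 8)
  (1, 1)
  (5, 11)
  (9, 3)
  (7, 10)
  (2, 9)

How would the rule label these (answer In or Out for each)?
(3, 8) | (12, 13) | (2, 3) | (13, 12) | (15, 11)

Out, In, Out, In, In

All 'In' examples share one property — sum ≥ 21 — and every 'Out' example lacks it.
(3, 8): 3+8 = 11, fails the rule → Out.
(12, 13): 12+13 = 25, passes → In.
(2, 3): 2+3 = 5, fails the rule → Out.
(13, 12): 13+12 = 25, passes → In.
(15, 11): 15+11 = 26, passes → In.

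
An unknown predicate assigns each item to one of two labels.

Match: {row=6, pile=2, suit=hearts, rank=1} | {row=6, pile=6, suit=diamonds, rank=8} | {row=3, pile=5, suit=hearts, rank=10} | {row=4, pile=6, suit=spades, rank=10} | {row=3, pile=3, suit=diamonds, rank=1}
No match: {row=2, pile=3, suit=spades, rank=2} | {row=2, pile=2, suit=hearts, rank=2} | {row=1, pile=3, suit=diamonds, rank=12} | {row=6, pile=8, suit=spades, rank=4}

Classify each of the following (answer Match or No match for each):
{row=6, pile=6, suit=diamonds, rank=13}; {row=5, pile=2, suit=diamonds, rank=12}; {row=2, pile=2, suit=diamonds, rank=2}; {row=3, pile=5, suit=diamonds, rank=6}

Match, Match, No match, Match

The rule appears to be: pile ≤ 6 AND row ≥ 3.
{row=6, pile=6, suit=diamonds, rank=13}: Match (pile = 6, row = 6). {row=5, pile=2, suit=diamonds, rank=12}: Match (pile = 2, row = 5). {row=2, pile=2, suit=diamonds, rank=2}: No match (pile = 2, row = 2). {row=3, pile=5, suit=diamonds, rank=6}: Match (pile = 5, row = 3).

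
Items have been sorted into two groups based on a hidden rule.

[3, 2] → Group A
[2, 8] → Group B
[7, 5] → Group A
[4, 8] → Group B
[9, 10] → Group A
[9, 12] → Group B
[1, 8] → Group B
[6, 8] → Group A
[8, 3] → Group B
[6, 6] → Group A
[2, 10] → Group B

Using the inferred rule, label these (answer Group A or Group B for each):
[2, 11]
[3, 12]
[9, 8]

Group B, Group B, Group A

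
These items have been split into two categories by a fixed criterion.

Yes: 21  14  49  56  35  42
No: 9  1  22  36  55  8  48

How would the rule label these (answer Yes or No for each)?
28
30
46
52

Checking candidate rules against both groups, what survives is: multiple of 7.
28 → 28 = 7·4 → Yes.
30 → 30 = 7·4 + 2 → No.
46 → 46 = 7·6 + 4 → No.
52 → 52 = 7·7 + 3 → No.

Yes, No, No, No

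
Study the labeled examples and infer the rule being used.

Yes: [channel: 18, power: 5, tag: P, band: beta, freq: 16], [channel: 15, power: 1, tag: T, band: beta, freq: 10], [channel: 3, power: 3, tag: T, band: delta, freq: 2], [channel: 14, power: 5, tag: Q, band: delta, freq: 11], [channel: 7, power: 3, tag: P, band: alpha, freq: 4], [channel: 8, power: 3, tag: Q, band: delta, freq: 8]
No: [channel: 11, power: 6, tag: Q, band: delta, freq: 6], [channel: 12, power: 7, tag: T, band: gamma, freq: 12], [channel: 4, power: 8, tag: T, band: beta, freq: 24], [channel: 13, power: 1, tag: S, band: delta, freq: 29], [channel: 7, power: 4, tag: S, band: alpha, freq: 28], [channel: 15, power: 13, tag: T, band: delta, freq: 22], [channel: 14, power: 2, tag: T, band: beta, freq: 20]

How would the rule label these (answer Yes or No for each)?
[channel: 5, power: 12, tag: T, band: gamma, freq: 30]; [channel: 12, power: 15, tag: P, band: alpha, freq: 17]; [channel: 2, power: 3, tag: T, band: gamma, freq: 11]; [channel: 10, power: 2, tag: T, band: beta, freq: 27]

'Yes' ⟺ power ≤ 5 AND freq ≤ 16.
[channel: 5, power: 12, tag: T, band: gamma, freq: 30] — power = 12, freq = 30, hence No. [channel: 12, power: 15, tag: P, band: alpha, freq: 17] — power = 15, freq = 17, hence No. [channel: 2, power: 3, tag: T, band: gamma, freq: 11] — power = 3, freq = 11, hence Yes. [channel: 10, power: 2, tag: T, band: beta, freq: 27] — power = 2, freq = 27, hence No.

No, No, Yes, No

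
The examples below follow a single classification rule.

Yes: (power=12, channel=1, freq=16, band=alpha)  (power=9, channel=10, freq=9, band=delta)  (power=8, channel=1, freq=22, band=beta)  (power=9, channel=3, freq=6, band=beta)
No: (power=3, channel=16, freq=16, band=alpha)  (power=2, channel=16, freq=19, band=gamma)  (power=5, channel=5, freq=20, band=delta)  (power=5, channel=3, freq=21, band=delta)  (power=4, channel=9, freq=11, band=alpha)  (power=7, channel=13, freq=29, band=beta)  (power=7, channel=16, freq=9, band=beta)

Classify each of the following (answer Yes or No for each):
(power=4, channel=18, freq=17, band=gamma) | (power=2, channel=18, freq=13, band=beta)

Rule: power ≥ 8. This holds for each 'Yes' example and fails for each 'No' one.
(power=4, channel=18, freq=17, band=gamma): power = 4 — does not fit, so No. (power=2, channel=18, freq=13, band=beta): power = 2 — does not fit, so No.

No, No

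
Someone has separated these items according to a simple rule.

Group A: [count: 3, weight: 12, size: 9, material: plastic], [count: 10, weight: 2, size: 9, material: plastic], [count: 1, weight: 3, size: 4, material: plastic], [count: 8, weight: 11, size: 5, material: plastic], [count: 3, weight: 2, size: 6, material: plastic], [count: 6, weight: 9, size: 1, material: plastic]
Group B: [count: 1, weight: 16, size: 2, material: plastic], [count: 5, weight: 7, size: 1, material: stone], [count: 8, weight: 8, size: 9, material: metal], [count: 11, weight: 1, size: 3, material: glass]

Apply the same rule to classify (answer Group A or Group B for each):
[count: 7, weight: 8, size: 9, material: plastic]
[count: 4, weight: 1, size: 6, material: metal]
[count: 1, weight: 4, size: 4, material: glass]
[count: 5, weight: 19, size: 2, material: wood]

Rule: material is plastic AND weight ≤ 12. This holds for each 'Group A' example and fails for each 'Group B' one.
[count: 7, weight: 8, size: 9, material: plastic]: material is plastic, weight = 8, fits → Group A.
[count: 4, weight: 1, size: 6, material: metal]: material is metal, weight = 1, does not satisfy this → Group B.
[count: 1, weight: 4, size: 4, material: glass]: material is glass, weight = 4, does not satisfy this → Group B.
[count: 5, weight: 19, size: 2, material: wood]: material is wood, weight = 19, does not satisfy this → Group B.

Group A, Group B, Group B, Group B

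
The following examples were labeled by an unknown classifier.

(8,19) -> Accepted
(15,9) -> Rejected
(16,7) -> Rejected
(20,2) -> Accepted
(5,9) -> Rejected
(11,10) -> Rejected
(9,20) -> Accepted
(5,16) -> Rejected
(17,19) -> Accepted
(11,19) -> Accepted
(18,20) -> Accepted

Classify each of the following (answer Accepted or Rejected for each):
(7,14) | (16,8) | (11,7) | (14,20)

The simplest hypothesis consistent with all the labels is: max ≥ 17.

Rejected, Rejected, Rejected, Accepted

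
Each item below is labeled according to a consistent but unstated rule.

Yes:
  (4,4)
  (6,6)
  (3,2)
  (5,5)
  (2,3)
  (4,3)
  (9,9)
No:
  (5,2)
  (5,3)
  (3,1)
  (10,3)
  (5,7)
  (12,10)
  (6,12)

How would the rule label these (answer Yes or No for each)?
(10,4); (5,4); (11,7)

No, Yes, No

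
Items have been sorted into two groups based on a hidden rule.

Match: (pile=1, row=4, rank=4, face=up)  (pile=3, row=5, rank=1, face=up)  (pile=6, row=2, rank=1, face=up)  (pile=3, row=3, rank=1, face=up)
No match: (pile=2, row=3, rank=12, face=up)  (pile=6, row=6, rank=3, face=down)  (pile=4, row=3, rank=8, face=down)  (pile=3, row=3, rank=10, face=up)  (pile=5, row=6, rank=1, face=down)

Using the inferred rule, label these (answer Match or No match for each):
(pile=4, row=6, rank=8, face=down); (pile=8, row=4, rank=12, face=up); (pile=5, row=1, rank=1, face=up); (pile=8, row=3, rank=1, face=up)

No match, No match, Match, Match

The classifier is using: face is up AND rank ≤ 4.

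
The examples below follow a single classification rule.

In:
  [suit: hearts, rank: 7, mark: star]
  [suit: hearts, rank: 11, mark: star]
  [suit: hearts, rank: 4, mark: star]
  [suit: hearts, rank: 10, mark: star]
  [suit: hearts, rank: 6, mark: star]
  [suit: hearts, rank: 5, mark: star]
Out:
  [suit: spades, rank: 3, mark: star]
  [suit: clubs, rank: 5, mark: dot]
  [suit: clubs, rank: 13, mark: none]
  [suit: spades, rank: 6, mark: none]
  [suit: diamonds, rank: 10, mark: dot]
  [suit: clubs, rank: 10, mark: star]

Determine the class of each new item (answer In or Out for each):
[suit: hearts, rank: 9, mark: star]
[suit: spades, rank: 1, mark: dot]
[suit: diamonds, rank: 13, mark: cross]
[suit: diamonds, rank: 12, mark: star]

In, Out, Out, Out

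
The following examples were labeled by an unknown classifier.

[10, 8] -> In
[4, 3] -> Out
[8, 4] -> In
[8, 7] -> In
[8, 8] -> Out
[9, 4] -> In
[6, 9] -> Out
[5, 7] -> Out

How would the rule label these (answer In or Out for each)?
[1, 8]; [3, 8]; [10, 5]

The rule appears to be: first > second AND sum ≥ 12.

Out, Out, In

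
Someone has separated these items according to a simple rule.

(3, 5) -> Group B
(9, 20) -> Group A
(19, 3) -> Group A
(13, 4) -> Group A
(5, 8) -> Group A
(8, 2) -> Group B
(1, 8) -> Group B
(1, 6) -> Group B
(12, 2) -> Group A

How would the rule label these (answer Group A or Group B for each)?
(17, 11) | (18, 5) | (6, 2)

Group A, Group A, Group B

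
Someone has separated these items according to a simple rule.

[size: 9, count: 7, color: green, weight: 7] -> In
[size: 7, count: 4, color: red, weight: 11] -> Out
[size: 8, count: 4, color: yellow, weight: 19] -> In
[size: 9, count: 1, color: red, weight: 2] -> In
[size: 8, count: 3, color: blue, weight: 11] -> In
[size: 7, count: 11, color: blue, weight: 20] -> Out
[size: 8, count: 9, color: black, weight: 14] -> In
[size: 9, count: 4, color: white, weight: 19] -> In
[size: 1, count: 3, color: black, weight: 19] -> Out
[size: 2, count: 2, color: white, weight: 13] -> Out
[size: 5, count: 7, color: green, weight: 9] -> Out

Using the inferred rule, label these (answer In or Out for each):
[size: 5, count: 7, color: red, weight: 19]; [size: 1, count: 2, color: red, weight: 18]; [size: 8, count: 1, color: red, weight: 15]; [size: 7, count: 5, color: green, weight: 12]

Out, Out, In, Out

The pattern is that an item is 'In' exactly when: size ≥ 8.
Out: [size: 5, count: 7, color: red, weight: 19], since size = 5. Out: [size: 1, count: 2, color: red, weight: 18], since size = 1. In: [size: 8, count: 1, color: red, weight: 15], since size = 8. Out: [size: 7, count: 5, color: green, weight: 12], since size = 7.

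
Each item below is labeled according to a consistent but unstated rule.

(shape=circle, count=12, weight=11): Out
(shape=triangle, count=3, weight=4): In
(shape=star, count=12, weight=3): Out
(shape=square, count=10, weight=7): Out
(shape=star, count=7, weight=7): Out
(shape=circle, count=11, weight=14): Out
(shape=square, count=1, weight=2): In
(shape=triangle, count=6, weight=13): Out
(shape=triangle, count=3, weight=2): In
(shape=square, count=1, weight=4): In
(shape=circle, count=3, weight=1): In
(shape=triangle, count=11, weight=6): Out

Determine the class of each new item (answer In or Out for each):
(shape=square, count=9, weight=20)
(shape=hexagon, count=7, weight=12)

'In' ⟺ count ≤ 3.

Out, Out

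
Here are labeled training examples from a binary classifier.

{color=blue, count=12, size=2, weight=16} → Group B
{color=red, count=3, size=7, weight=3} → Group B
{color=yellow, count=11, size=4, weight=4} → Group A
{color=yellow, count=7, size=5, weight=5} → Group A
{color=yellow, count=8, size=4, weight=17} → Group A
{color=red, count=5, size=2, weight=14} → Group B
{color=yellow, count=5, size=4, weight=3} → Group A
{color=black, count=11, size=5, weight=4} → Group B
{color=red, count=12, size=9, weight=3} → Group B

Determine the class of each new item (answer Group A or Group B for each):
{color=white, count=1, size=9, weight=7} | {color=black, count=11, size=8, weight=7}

Group B, Group B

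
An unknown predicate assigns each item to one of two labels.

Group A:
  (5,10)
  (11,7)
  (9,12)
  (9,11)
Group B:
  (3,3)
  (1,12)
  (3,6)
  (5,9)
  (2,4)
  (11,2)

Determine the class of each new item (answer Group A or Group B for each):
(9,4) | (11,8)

The rule appears to be: sum ≥ 15.

Group B, Group A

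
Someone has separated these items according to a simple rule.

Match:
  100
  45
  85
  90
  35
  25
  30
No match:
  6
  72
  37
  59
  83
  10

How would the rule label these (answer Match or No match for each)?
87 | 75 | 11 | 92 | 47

'Match' ⟺ multiple of 5 AND at least 25.
87: 87 = 5·17 + 2, 87 ≥ 25 — does not fit, so No match.
75: 75 = 5·15, 75 ≥ 25 — matches, so Match.
11: 11 = 5·2 + 1, 11 < 25 — does not fit, so No match.
92: 92 = 5·18 + 2, 92 ≥ 25 — does not fit, so No match.
47: 47 = 5·9 + 2, 47 ≥ 25 — does not fit, so No match.

No match, Match, No match, No match, No match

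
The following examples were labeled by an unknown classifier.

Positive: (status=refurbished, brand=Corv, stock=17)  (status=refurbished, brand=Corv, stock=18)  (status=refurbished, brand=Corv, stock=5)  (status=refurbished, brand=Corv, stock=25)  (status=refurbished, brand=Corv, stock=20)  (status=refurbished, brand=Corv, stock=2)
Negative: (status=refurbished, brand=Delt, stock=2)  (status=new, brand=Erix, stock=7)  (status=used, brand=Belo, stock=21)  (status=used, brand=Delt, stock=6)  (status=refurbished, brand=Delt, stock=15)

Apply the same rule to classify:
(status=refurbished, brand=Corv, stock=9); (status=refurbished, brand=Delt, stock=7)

A rule that fits every label: brand is Corv — true of each 'Positive' example, false of each 'Negative' one.
(status=refurbished, brand=Corv, stock=9) → brand is Corv → Positive. (status=refurbished, brand=Delt, stock=7) → brand is Delt → Negative.

Positive, Negative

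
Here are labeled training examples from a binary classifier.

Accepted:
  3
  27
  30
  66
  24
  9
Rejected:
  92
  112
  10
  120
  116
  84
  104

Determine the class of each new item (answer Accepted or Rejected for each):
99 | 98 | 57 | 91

Rejected, Rejected, Accepted, Rejected

The distinguishing property — multiple of 3 AND at most 66 — holds for all the 'Accepted' cases and none of the 'Rejected' cases.
99: Rejected (99 = 3·33, 99 > 66). 98: Rejected (98 = 3·32 + 2, 98 > 66). 57: Accepted (57 = 3·19, 57 ≤ 66). 91: Rejected (91 = 3·30 + 1, 91 > 66).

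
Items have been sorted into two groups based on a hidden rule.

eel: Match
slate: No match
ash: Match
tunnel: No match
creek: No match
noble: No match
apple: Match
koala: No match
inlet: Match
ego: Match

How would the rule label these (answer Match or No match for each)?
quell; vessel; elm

Looking at the examples, the only property every 'Match' case has and every 'No match' case lacks is: starts with a vowel.

No match, No match, Match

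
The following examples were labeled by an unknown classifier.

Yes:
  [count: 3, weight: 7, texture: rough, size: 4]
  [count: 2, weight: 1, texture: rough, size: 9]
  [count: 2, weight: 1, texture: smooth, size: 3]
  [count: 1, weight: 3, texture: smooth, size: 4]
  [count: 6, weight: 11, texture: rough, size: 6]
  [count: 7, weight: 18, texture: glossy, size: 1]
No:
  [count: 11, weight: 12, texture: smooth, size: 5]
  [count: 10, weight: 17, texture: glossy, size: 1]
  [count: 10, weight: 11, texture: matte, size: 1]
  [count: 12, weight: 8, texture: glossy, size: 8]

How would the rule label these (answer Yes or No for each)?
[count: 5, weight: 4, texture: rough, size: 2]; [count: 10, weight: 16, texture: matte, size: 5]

Every 'Yes' example satisfies: count ≤ 7. None of the 'No' examples do.
[count: 5, weight: 4, texture: rough, size: 2] — count = 5, hence Yes.
[count: 10, weight: 16, texture: matte, size: 5] — count = 10, hence No.

Yes, No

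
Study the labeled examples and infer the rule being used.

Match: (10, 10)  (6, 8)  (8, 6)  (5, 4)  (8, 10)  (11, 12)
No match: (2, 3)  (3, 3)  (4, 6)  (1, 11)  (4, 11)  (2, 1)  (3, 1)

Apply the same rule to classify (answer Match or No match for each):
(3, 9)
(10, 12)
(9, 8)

The classifier is using: first ≥ 5.
(3, 9): first 3, fails this test → No match.
(10, 12): first 10, has this property → Match.
(9, 8): first 9, has this property → Match.

No match, Match, Match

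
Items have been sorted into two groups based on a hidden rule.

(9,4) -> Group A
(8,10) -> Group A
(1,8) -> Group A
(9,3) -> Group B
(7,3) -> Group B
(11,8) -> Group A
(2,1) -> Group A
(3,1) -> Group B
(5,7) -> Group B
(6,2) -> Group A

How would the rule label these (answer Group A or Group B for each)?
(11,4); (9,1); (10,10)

The simplest hypothesis consistent with all the labels is: product is even.
(11,4): 11·4 = 44, fits → Group A. (9,1): 9·1 = 9, does not pass → Group B. (10,10): 10·10 = 100, fits → Group A.

Group A, Group B, Group A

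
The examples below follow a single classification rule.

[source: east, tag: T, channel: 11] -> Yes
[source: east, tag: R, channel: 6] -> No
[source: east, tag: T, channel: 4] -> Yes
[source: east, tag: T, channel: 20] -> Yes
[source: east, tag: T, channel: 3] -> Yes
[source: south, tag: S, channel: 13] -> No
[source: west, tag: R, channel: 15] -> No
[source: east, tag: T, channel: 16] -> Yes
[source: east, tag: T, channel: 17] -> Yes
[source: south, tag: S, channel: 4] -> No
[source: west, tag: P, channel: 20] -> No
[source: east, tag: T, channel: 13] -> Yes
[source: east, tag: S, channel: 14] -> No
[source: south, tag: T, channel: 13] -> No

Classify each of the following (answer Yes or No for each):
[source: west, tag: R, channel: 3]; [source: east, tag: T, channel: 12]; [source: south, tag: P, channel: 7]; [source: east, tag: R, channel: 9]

No, Yes, No, No

The distinguishing property — source is east AND tag is T — holds for all the 'Yes' cases and none of the 'No' cases.
[source: west, tag: R, channel: 3]: source is west, tag is R — doesn't qualify, so No.
[source: east, tag: T, channel: 12]: source is east, tag is T — fits, so Yes.
[source: south, tag: P, channel: 7]: source is south, tag is P — doesn't qualify, so No.
[source: east, tag: R, channel: 9]: source is east, tag is R — doesn't qualify, so No.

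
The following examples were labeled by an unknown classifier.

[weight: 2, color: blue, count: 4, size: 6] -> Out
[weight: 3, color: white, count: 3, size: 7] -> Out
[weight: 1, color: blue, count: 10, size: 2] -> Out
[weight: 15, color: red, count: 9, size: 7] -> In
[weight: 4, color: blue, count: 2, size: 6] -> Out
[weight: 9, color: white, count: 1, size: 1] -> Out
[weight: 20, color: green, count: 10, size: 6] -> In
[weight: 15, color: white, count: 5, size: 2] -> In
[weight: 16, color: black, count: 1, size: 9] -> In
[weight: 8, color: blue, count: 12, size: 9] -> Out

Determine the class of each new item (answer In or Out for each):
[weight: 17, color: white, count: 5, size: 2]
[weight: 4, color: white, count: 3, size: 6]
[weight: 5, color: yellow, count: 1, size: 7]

In, Out, Out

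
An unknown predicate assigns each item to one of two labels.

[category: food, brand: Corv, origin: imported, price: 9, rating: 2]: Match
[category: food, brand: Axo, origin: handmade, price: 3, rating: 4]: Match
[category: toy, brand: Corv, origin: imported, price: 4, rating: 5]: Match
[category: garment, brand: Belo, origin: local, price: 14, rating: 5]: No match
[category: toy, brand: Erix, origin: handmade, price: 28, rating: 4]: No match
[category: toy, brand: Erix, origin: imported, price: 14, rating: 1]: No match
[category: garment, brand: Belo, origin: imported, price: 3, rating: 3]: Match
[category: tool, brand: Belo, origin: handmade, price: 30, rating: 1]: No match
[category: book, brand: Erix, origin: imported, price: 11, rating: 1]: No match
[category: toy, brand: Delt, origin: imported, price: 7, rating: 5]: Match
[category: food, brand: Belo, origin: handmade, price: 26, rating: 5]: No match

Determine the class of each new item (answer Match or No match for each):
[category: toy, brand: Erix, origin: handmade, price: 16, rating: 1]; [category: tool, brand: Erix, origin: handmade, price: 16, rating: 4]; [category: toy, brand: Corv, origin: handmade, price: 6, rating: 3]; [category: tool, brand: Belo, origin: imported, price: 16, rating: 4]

A rule that fits every label: price ≤ 9 — true of each 'Match' example, false of each 'No match' one.
[category: toy, brand: Erix, origin: handmade, price: 16, rating: 1]: price = 16 — does not pass, so No match.
[category: tool, brand: Erix, origin: handmade, price: 16, rating: 4]: price = 16 — does not pass, so No match.
[category: toy, brand: Corv, origin: handmade, price: 6, rating: 3]: price = 6 — matches, so Match.
[category: tool, brand: Belo, origin: imported, price: 16, rating: 4]: price = 16 — does not pass, so No match.

No match, No match, Match, No match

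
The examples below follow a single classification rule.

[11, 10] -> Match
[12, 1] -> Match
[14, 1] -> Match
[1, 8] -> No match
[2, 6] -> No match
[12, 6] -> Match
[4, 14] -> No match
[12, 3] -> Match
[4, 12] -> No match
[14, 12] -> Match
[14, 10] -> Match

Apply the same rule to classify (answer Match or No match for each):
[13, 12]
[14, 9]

Match, Match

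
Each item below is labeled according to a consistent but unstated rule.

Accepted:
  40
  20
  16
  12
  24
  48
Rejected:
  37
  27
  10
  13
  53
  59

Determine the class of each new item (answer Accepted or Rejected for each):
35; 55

Rejected, Rejected

The classifier is using: multiple of 4.
35: 35 = 4·8 + 3, does not pass → Rejected.
55: 55 = 4·13 + 3, does not pass → Rejected.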